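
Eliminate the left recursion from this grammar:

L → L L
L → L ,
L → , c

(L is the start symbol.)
L is directly left-recursive. The standard transformation for
  A → A α₁ | ... | A α_m | β₁ | ... | β_n
is
  A  → β₁ A' | ... | β_n A'
  A' → α₁ A' | ... | α_m A' | ε

L → , c becomes L → , c L'
L → L L becomes L' → L L'
L → L , becomes L' → , L'
Add L' → ε

Resulting grammar:
L → , c L'
L' → L L'
L' → , L'
L' → ε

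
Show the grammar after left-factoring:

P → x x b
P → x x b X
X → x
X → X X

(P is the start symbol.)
Left-factoring transforms A → αβ₁ | αβ₂ into A → αA' and A' → β₁ | β₂
(α is the longest common prefix among the alternatives). Repeat until
no nonterminal has two alternatives with a common prefix.

Round 1: P has alternatives sharing prefix 'x x b'. Introduce P': P → x x b P'
  Add: P' → ε
  Add: P' → X

No remaining common prefixes — done.

Resulting grammar:
P → x x b P'
P' → ε
P' → X
X → x
X → X X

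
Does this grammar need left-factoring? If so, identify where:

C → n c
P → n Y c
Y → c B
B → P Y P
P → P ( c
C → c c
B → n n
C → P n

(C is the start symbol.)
Left-factoring is needed when two productions for the same non-terminal
share a common prefix on the right-hand side.

Productions for C:
  C → n c
  C → c c
  C → P n
Productions for P:
  P → n Y c
  P → P ( c
Productions for B:
  B → P Y P
  B → n n

No common prefixes found.

Answer: No, left-factoring is not needed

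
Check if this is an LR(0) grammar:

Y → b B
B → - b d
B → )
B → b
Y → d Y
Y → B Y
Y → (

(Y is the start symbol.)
A grammar is LR(0) if no state in the canonical LR(0) collection has:
  - both a shift item (dot before a terminal) and a complete item (shift-reduce conflict), or
  - two or more complete items (reduce-reduce conflict; the accept item [Y' → Y .] counts as a complete item here).

Augment with Y' → Y and build the canonical LR(0) collection (I0 = CLOSURE({[Y' → . Y]}), then GOTO on every symbol after a dot until no new states appear). It has 14 states:
  I0: { [B → . )], [B → . - b d], [B → . b], [Y → . (], [Y → . B Y], [Y → . b B], [Y → . d Y], [Y' → . Y] }  — shift
  I1: { [Y → ( .] }  — reduce
  I2: { [B → ) .] }  — reduce
  I3: { [B → - . b d] }  — shift
  I4: { [B → . )], [B → . - b d], [B → . b], [Y → . (], [Y → . B Y], [Y → . b B], [Y → . d Y], [Y → B . Y] }  — shift
  I5: { [Y' → Y .] }  — accept
  I6: { [B → . )], [B → . - b d], [B → . b], [B → b .], [Y → b . B] }  — shift, reduce
  I7: { [B → . )], [B → . - b d], [B → . b], [Y → . (], [Y → . B Y], [Y → . b B], [Y → . d Y], [Y → d . Y] }  — shift
  I8: { [Y → d Y .] }  — reduce
  I9: { [Y → b B .] }  — reduce
  I10: { [B → b .] }  — reduce
  I11: { [Y → B Y .] }  — reduce
  I12: { [B → - b . d] }  — shift
  I13: { [B → - b d .] }  — reduce

Conflict in state I6:
  Shift-reduce conflict between [B → b .] and [B → . )]
So the grammar is NOT LR(0).

Answer: No. Shift-reduce conflict between [B → b .] and [B → . )]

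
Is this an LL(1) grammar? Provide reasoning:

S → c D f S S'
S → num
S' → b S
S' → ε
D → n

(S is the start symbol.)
No. Predict set conflict for S': { 'b' }

A grammar is LL(1) if for each non-terminal N with multiple productions, the predict sets of those productions are pairwise disjoint, where PREDICT(N → α) = (FIRST(α) \ {ε}) ∪ (FOLLOW(N) if α ⇒* ε).

Relevant sets:
  FOLLOW(S') = { $, 'b' }

For S:
  PREDICT(S → c D f S S') = { 'c' }
  PREDICT(S → num) = { 'num' }
For S':
  PREDICT(S' → b S) = { 'b' }
  PREDICT(S' → ε) = { $, 'b' }
D has a single production, so nothing to check there.

Conflict found: Predict set conflict for S': { 'b' }
The grammar is NOT LL(1).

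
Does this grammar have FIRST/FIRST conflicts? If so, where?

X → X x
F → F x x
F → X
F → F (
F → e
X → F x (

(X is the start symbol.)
Yes. X → X x / X → F x '(' on { 'e' }; F → F x x / F → X on { 'e' }; F → F x x / F → F '(' on { 'e' }; F → F x x / F → e on { 'e' }; F → X / F → F '(' on { 'e' }; F → X / F → e on { 'e' }; F → F '(' / F → e on { 'e' }

A FIRST/FIRST conflict occurs when two productions N → α and N → β for the same non-terminal have FIRST(α) ∩ FIRST(β) ≠ ∅ (with ε ∈ FIRST of a nullable right-hand side, so two nullable alternatives also conflict).

FIRST sets of the non-terminals at (or reachable through a nullable prefix from) the front of some alternative:
  FIRST(X) = { 'e' }
  FIRST(F) = { 'e' }

Productions for X:
  X → X x: FIRST = { 'e' }
  X → F x (: FIRST = { 'e' }
Productions for F:
  F → F x x: FIRST = { 'e' }
  F → X: FIRST = { 'e' }
  F → F (: FIRST = { 'e' }
  F → e: FIRST = { 'e' }

Conflict for X: X → X x and X → F x (
  Overlap: { 'e' }
Conflict for F: F → F x x and F → X
  Overlap: { 'e' }
Conflict for F: F → F x x and F → F (
  Overlap: { 'e' }
Conflict for F: F → F x x and F → e
  Overlap: { 'e' }
Conflict for F: F → X and F → F (
  Overlap: { 'e' }
Conflict for F: F → X and F → e
  Overlap: { 'e' }
Conflict for F: F → F ( and F → e
  Overlap: { 'e' }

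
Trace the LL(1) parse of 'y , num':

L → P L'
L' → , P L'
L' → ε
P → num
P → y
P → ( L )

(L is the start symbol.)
LL(1) parsing maintains a stack (initially the start symbol over $) and the input. At each step: if the stack top is a terminal, match it against the current input token; if it is a non-terminal N, replace it with the RHS of M[N, lookahead] (the unique production whose predict set contains the lookahead).

Stack is shown with the top on the left.

Stack     Input      Action
---------------------------
L $       y , num $  output L → P L'
P L' $    y , num $  output P → y
y L' $    y , num $  match 'y'
L' $      , num $    output L' → , P L'
, P L' $  , num $    match ','
P L' $    num $      output P → num
num L' $  num $      match 'num'
L' $      $          output L' → ε
$         $          accept

The string is accepted.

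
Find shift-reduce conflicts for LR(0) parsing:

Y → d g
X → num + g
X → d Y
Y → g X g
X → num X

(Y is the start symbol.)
No shift-reduce conflicts

Augment with Y' → Y and build the canonical LR(0) collection (I0 = CLOSURE({[Y' → . Y]}), then GOTO on every symbol after a dot until no new states appear). It has 13 states:
  I0: { [Y → . d g], [Y → . g X g], [Y' → . Y] }  — shift
  I1: { [Y' → Y .] }  — accept
  I2: { [Y → d . g] }  — shift
  I3: { [X → . d Y], [X → . num + g], [X → . num X], [Y → g . X g] }  — shift
  I4: { [Y → g X . g] }  — shift
  I5: { [X → d . Y], [Y → . d g], [Y → . g X g] }  — shift
  I6: { [X → . d Y], [X → . num + g], [X → . num X], [X → num . + g], [X → num . X] }  — shift
  I7: { [X → num + . g] }  — shift
  I8: { [X → num X .] }  — reduce
  I9: { [X → num + g .] }  — reduce
  I10: { [X → d Y .] }  — reduce
  I11: { [Y → g X g .] }  — reduce
  I12: { [Y → d g .] }  — reduce

No state contains both a complete item and a shift item.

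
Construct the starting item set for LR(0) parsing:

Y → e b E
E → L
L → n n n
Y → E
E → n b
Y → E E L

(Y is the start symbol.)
{ [E → . L], [E → . n b], [L → . n n n], [Y → . E E L], [Y → . E], [Y → . e b E], [Y' → . Y] }

First, augment the grammar with Y' → Y
I₀ = CLOSURE({ [Y' → . Y] }):
  [Y' → . Y] has the dot before Y: add [Y → . e b E], [Y → . E], [Y → . E E L]
  [Y → . E] has the dot before E: add [E → . L], [E → . n b]
  [E → . L] has the dot before L: add [L → . n n n]
No further items can be added.

I₀ = { [E → . L], [E → . n b], [L → . n n n], [Y → . E E L], [Y → . E], [Y → . e b E], [Y' → . Y] }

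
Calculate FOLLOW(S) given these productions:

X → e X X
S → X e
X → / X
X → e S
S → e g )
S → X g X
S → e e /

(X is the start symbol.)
In X → e S: S is at the end, add FOLLOW(X)

The FOLLOW sets referred to above (computed the same way, to a fixed point):
  FOLLOW(X) = { $, '/', 'e', 'g' }

Taking the union: FOLLOW(S) = { $, '/', 'e', 'g' }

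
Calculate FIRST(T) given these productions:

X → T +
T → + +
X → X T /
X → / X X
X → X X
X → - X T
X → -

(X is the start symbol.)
To compute FIRST(T), examine every production with T on the left-hand side, reading each right-hand side left to right until a non-nullable symbol is reached.

From T → + +:
  - '+' is a terminal: add '+' and stop

Collecting: FIRST(T) = { '+' }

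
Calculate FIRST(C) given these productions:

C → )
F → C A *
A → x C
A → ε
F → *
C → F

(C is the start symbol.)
{ ')', '*' }

To compute FIRST(C), examine every production with C on the left-hand side, reading each right-hand side left to right until a non-nullable symbol is reached.

FIRST sets of the other non-terminals involved (by the same procedure, iterated to a fixed point):
  FIRST(F) = { ')', '*' }

From C → ):
  - ')' is a terminal: add ')' and stop
From C → F:
  - F is a non-terminal: add FIRST(F) \ {ε} = { ')', '*' }
    F is not nullable, so stop

Collecting: FIRST(C) = { ')', '*' }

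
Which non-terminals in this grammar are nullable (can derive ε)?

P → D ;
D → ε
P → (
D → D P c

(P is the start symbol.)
A non-terminal is nullable if it can derive ε (the empty string): either it has an ε-production, or it has a production whose right-hand side consists entirely of nullable non-terminals.

ε-productions: D → ε
So D is immediately nullable.
No further non-terminal can be added: every production for the remaining non-terminals contains a terminal or a non-nullable non-terminal.
Nullable = { 'D' }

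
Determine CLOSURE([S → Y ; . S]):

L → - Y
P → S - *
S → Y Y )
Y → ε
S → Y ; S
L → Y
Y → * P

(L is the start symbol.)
Start with: [S → Y ; . S]
  [S → Y ; . S] has the dot before S: add [S → . Y Y )], [S → . Y ; S]
  [S → . Y Y )] has the dot before Y: add [Y → .], [Y → . * P]
No further items can be added.

CLOSURE = { [S → . Y ; S], [S → . Y Y )], [S → Y ; . S], [Y → . * P], [Y → .] }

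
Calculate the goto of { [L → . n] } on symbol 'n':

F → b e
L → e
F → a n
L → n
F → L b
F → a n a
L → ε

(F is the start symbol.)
GOTO(I, 'n') = CLOSURE({ [A → αX.β] : [A → α.Xβ] ∈ I, X = 'n' })

Items with dot before 'n', with the dot advanced:
  [L → . n] → [L → n .]
Closure adds nothing (no advanced item has the dot before a non-terminal).

GOTO = { [L → n .] }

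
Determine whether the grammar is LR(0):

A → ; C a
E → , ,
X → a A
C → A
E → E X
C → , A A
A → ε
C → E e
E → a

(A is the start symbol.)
Augment with A' → A and build the canonical LR(0) collection (I0 = CLOSURE({[A' → . A]}), then GOTO on every symbol after a dot until no new states appear). It has 16 states:
  I0: { [A → . ; C a], [A → .], [A' → . A] }  — shift, reduce
  I1: { [A → . ; C a], [A → .], [A → ; . C a], [C → . , A A], [C → . A], [C → . E e], [E → . , ,], [E → . E X], [E → . a] }  — shift, reduce
  I2: { [A' → A .] }  — accept
  I3: { [A → . ; C a], [A → .], [C → , . A A], [E → , . ,] }  — shift, reduce
  I4: { [C → A .] }  — reduce
  I5: { [A → ; C . a] }  — shift
  I6: { [C → E . e], [E → E . X], [X → . a A] }  — shift
  I7: { [E → a .] }  — reduce
  I8: { [E → E X .] }  — reduce
  I9: { [A → . ; C a], [A → .], [X → a . A] }  — shift, reduce
  I10: { [C → E e .] }  — reduce
  I11: { [X → a A .] }  — reduce
  I12: { [A → ; C a .] }  — reduce
  I13: { [E → , , .] }  — reduce
  I14: { [A → . ; C a], [A → .], [C → , A . A] }  — shift, reduce
  I15: { [C → , A A .] }  — reduce

Conflict in state I0:
  Shift-reduce conflict between [A → .] and [A → . ; C a]
So the grammar is NOT LR(0).

Answer: No. Shift-reduce conflict between [A → .] and [A → . ; C a]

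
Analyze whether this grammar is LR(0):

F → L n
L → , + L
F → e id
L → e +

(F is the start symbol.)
Yes, the grammar is LR(0)

Augment with F' → F and build the canonical LR(0) collection (I0 = CLOSURE({[F' → . F]}), then GOTO on every symbol after a dot until no new states appear). It has 11 states:
  I0: { [F → . L n], [F → . e id], [F' → . F], [L → . , + L], [L → . e +] }  — shift
  I1: { [L → , . + L] }  — shift
  I2: { [F' → F .] }  — accept
  I3: { [F → L . n] }  — shift
  I4: { [F → e . id], [L → e . +] }  — shift
  I5: { [L → e + .] }  — reduce
  I6: { [F → e id .] }  — reduce
  I7: { [F → L n .] }  — reduce
  I8: { [L → , + . L], [L → . , + L], [L → . e +] }  — shift
  I9: { [L → , + L .] }  — reduce
  I10: { [L → e . +] }  — shift

Every state is either a pure shift/goto state or contains exactly one complete item and nothing to shift — no conflicts. The grammar is LR(0).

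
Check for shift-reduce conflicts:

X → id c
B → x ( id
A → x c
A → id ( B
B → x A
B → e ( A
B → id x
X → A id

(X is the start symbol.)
Augment with X' → X and build the canonical LR(0) collection (I0 = CLOSURE({[X' → . X]}), then GOTO on every symbol after a dot until no new states appear). It has 20 states:
  I0: { [A → . id ( B], [A → . x c], [X → . A id], [X → . id c], [X' → . X] }  — shift
  I1: { [X → A . id] }  — shift
  I2: { [X' → X .] }  — accept
  I3: { [A → id . ( B], [X → id . c] }  — shift
  I4: { [A → x . c] }  — shift
  I5: { [A → x c .] }  — reduce
  I6: { [A → id ( . B], [B → . e ( A], [B → . id x], [B → . x ( id], [B → . x A] }  — shift
  I7: { [X → id c .] }  — reduce
  I8: { [A → id ( B .] }  — reduce
  I9: { [B → e . ( A] }  — shift
  I10: { [B → id . x] }  — shift
  I11: { [A → . id ( B], [A → . x c], [B → x . ( id], [B → x . A] }  — shift
  I12: { [B → x ( . id] }  — shift
  I13: { [B → x A .] }  — reduce
  I14: { [A → id . ( B] }  — shift
  I15: { [B → x ( id .] }  — reduce
  I16: { [B → id x .] }  — reduce
  I17: { [A → . id ( B], [A → . x c], [B → e ( . A] }  — shift
  I18: { [B → e ( A .] }  — reduce
  I19: { [X → A id .] }  — reduce

No state contains both a complete item and a shift item.

Answer: No shift-reduce conflicts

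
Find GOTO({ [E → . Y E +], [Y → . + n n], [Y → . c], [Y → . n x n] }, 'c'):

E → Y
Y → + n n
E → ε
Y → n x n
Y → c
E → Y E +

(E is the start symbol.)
{ [Y → c .] }

GOTO(I, 'c') = CLOSURE({ [A → αX.β] : [A → α.Xβ] ∈ I, X = 'c' })

Items with dot before 'c', with the dot advanced:
  [Y → . c] → [Y → c .]
Closure adds nothing (no advanced item has the dot before a non-terminal).

GOTO = { [Y → c .] }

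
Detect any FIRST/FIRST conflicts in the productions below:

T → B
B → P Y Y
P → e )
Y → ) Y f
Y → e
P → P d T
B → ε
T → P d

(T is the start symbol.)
A FIRST/FIRST conflict occurs when two productions N → α and N → β for the same non-terminal have FIRST(α) ∩ FIRST(β) ≠ ∅ (with ε ∈ FIRST of a nullable right-hand side, so two nullable alternatives also conflict).

FIRST sets of the non-terminals at (or reachable through a nullable prefix from) the front of some alternative:
  FIRST(B) = { 'e', ε }
  FIRST(P) = { 'e' }

Productions for T:
  T → B: FIRST = { 'e', ε }
  T → P d: FIRST = { 'e' }
Productions for B:
  B → P Y Y: FIRST = { 'e' }
  B → ε: FIRST = { ε }
Productions for P:
  P → e ): FIRST = { 'e' }
  P → P d T: FIRST = { 'e' }
Productions for Y:
  Y → ) Y f: FIRST = { ')' }
  Y → e: FIRST = { 'e' }

Conflict for T: T → B and T → P d
  Overlap: { 'e' }
Conflict for P: P → e ) and P → P d T
  Overlap: { 'e' }

Answer: Yes. T → B / T → P d on { 'e' }; P → e ')' / P → P d T on { 'e' }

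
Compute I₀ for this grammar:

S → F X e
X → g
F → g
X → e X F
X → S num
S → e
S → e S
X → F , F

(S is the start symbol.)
{ [F → . g], [S → . F X e], [S → . e S], [S → . e], [S' → . S] }

First, augment the grammar with S' → S
I₀ = CLOSURE({ [S' → . S] }):
  [S' → . S] has the dot before S: add [S → . F X e], [S → . e], [S → . e S]
  [S → . F X e] has the dot before F: add [F → . g]
No further items can be added.

I₀ = { [F → . g], [S → . F X e], [S → . e S], [S → . e], [S' → . S] }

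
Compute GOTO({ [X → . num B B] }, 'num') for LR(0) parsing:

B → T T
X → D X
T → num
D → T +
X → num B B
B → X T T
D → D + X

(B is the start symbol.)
GOTO(I, 'num') = CLOSURE({ [A → αX.β] : [A → α.Xβ] ∈ I, X = 'num' })

Items with dot before 'num', with the dot advanced:
  [X → . num B B] → [X → num . B B]
Closure of the advanced items:
  [X → num . B B] has the dot before B: add [B → . T T], [B → . X T T]
  [B → . T T] has the dot before T: add [T → . num]
  [B → . X T T] has the dot before X: add [X → . D X], [X → . num B B]
  [X → . D X] has the dot before D: add [D → . T +], [D → . D + X]

GOTO = { [B → . T T], [B → . X T T], [D → . D + X], [D → . T +], [T → . num], [X → . D X], [X → . num B B], [X → num . B B] }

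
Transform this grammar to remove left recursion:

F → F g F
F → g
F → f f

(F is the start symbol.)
F → g F'
F → f f F'
F' → g F F'
F' → ε

F is directly left-recursive. The standard transformation for
  A → A α₁ | ... | A α_m | β₁ | ... | β_n
is
  A  → β₁ A' | ... | β_n A'
  A' → α₁ A' | ... | α_m A' | ε

F → g becomes F → g F'
F → f f becomes F → f f F'
F → F g F becomes F' → g F F'
Add F' → ε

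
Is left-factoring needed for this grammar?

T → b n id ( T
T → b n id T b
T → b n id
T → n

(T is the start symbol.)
Yes, T has productions with common prefix 'b n id'

Left-factoring is needed when two productions for the same non-terminal
share a common prefix on the right-hand side.

Productions for T:
  T → b n id ( T
  T → b n id T b
  T → b n id
  T → n

Found common prefix 'b n id' in productions for T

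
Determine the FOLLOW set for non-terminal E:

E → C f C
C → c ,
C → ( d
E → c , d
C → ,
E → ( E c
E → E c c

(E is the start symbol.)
E is the start symbol, so $ ∈ FOLLOW(E).
In E → ( E c: E is followed by c, add FIRST(c) \ {ε} = { 'c' }
In E → E c c: E is followed by c c, add FIRST(c c) \ {ε} = { 'c' }

Taking the union: FOLLOW(E) = { $, 'c' }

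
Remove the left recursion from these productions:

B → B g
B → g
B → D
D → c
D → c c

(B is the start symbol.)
B → g B'
B → D B'
B' → g B'
B' → ε
D → c
D → c c

B is directly left-recursive. The standard transformation for
  A → A α₁ | ... | A α_m | β₁ | ... | β_n
is
  A  → β₁ A' | ... | β_n A'
  A' → α₁ A' | ... | α_m A' | ε

B → g becomes B → g B'
B → D becomes B → D B'
B → B g becomes B' → g B'
Add B' → ε

Productions for other non-terminals are unchanged:
  D → c
  D → c c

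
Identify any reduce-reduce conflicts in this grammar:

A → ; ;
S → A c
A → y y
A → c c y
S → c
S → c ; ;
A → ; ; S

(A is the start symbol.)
No reduce-reduce conflicts

Augment with A' → A and build the canonical LR(0) collection (I0 = CLOSURE({[A' → . A]}), then GOTO on every symbol after a dot until no new states appear). It has 15 states:
  I0: { [A → . ; ; S], [A → . ; ;], [A → . c c y], [A → . y y], [A' → . A] }  — shift
  I1: { [A → ; . ; S], [A → ; . ;] }  — shift
  I2: { [A' → A .] }  — accept
  I3: { [A → c . c y] }  — shift
  I4: { [A → y . y] }  — shift
  I5: { [A → y y .] }  — reduce
  I6: { [A → c c . y] }  — shift
  I7: { [A → c c y .] }  — reduce
  I8: { [A → . ; ; S], [A → . ; ;], [A → . c c y], [A → . y y], [A → ; ; . S], [A → ; ; .], [S → . A c], [S → . c ; ;], [S → . c] }  — shift, reduce
  I9: { [S → A . c] }  — shift
  I10: { [A → ; ; S .] }  — reduce
  I11: { [A → c . c y], [S → c . ; ;], [S → c .] }  — shift, reduce
  I12: { [S → c ; . ;] }  — shift
  I13: { [S → c ; ; .] }  — reduce
  I14: { [S → A c .] }  — reduce

No state contains more than one complete item.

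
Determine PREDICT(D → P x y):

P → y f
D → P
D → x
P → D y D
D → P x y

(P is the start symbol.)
PREDICT(D → P x y) = (FIRST(RHS) \ {ε}) ∪ (FOLLOW(D) if ε ∈ FIRST(RHS), i.e. RHS ⇒* ε)
FIRST(P) = { 'x', 'y' }
FIRST(P x y) = { 'x', 'y' }
ε ∉ FIRST(P x y), so FOLLOW(D) is not added.
PREDICT(D → P x y) = { 'x', 'y' }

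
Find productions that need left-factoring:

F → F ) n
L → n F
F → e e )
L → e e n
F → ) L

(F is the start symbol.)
Left-factoring is needed when two productions for the same non-terminal
share a common prefix on the right-hand side.

Productions for F:
  F → F ) n
  F → e e )
  F → ) L
Productions for L:
  L → n F
  L → e e n

No common prefixes found.

Answer: No, left-factoring is not needed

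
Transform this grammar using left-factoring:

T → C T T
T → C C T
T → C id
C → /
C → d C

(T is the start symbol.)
Left-factoring transforms A → αβ₁ | αβ₂ into A → αA' and A' → β₁ | β₂
(α is the longest common prefix among the alternatives). Repeat until
no nonterminal has two alternatives with a common prefix.

Round 1: T has alternatives sharing prefix 'C'. Introduce T': T → C T'
  Add: T' → T T
  Add: T' → C T
  Add: T' → id

No remaining common prefixes — done.

Resulting grammar:
T → C T'
T' → T T
T' → C T
T' → id
C → /
C → d C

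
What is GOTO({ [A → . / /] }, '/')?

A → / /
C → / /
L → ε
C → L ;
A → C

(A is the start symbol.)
GOTO(I, '/') = CLOSURE({ [A → αX.β] : [A → α.Xβ] ∈ I, X = '/' })

Items with dot before '/', with the dot advanced:
  [A → . / /] → [A → / . /]
Closure adds nothing (no advanced item has the dot before a non-terminal).

GOTO = { [A → / . /] }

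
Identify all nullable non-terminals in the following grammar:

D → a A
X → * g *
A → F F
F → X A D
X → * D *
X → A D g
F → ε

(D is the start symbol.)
{ 'A', 'F' }

ε-productions: F → ε
So F is immediately nullable.
A → F F: every symbol on the right is nullable, so A is nullable too.
No further non-terminal can be added: every production for the remaining non-terminals contains a terminal or a non-nullable non-terminal.
Nullable = { 'A', 'F' }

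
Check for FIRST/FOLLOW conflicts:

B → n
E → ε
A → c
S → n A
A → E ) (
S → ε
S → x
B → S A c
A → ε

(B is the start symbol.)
Yes. A → c with FOLLOW(A) on { 'c' }; A → E ')' '(' with FOLLOW(A) on { ')' }

A FIRST/FOLLOW conflict occurs when a non-terminal N has a nullable alternative N → β (β ⇒* ε) and another alternative N → α with FIRST(α) ∩ FOLLOW(N) ≠ ∅: on such a lookahead the parser cannot decide between expanding α and letting N vanish via β.

Nullable non-terminals: A, E, S.
FIRST sets used below: FIRST(E) = { ε }

A: nullable alternative(s) A → ε; FOLLOW(A) = { ')', 'c' }
  A → c: FIRST \ {ε} = { 'c' } — overlaps FOLLOW(A) on { 'c' }: CONFLICT
  A → E ) (: FIRST \ {ε} = { ')' } — overlaps FOLLOW(A) on { ')' }: CONFLICT
  A → ε: FIRST \ {ε} = { } — this is the only nullable alternative, skip
E has a nullable alternative but only one production, so nothing to check.

S: nullable alternative(s) S → ε; FOLLOW(S) = { ')', 'c' }
  S → n A: FIRST \ {ε} = { 'n' } — disjoint from FOLLOW(S)
  S → ε: FIRST \ {ε} = { } — this is the only nullable alternative, skip
  S → x: FIRST \ {ε} = { 'x' } — disjoint from FOLLOW(S)

B has no nullable alternative, so no FIRST/FOLLOW check is needed there.

So the grammar has 2 FIRST/FOLLOW conflicts (marked CONFLICT above).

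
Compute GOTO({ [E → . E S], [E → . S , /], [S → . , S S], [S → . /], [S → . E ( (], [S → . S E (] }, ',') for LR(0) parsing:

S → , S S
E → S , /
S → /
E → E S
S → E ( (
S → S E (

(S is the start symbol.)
GOTO(I, ',') = CLOSURE({ [A → αX.β] : [A → α.Xβ] ∈ I, X = ',' })

Items with dot before ',', with the dot advanced:
  [S → . , S S] → [S → , . S S]
Closure of the advanced items:
  [S → , . S S] has the dot before S: add [S → . , S S], [S → . /], [S → . E ( (], [S → . S E (]
  [S → . E ( (] has the dot before E: add [E → . S , /], [E → . E S]

GOTO = { [E → . E S], [E → . S , /], [S → , . S S], [S → . , S S], [S → . /], [S → . E ( (], [S → . S E (] }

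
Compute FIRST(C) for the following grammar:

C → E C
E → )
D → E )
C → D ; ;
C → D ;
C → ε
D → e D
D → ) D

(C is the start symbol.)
FIRST sets of the other non-terminals involved (by the same procedure, iterated to a fixed point):
  FIRST(E) = { ')' }
  FIRST(D) = { ')', 'e' }

From C → E C:
  - E is a non-terminal: add FIRST(E) \ {ε} = { ')' }
    E is not nullable, so stop
From C → D ; ;:
  - D is a non-terminal: add FIRST(D) \ {ε} = { ')', 'e' }
    D is not nullable, so stop
From C → D ;:
  - D is a non-terminal: add FIRST(D) \ {ε} = { ')', 'e' }
    D is not nullable, so stop
From C → ε:
  - ε-production, so ε ∈ FIRST(C)

Collecting: FIRST(C) = { ')', 'e', ε }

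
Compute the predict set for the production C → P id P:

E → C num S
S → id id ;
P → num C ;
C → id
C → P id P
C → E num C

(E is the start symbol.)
PREDICT(C → P id P) = (FIRST(RHS) \ {ε}) ∪ (FOLLOW(C) if ε ∈ FIRST(RHS), i.e. RHS ⇒* ε)
FIRST(P) = { 'num' }
FIRST(P id P) = { 'num' }
ε ∉ FIRST(P id P), so FOLLOW(C) is not added.
PREDICT(C → P id P) = { 'num' }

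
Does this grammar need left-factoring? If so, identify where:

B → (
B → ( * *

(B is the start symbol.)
Left-factoring is needed when two productions for the same non-terminal
share a common prefix on the right-hand side.

Productions for B:
  B → (
  B → ( * *

Found common prefix '(' in productions for B

Answer: Yes, B has productions with common prefix '('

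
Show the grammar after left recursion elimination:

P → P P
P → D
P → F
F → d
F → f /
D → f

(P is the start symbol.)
P → D P'
P → F P'
P' → P P'
P' → ε
F → d
F → f /
D → f

P is directly left-recursive. The standard transformation for
  A → A α₁ | ... | A α_m | β₁ | ... | β_n
is
  A  → β₁ A' | ... | β_n A'
  A' → α₁ A' | ... | α_m A' | ε

P → D becomes P → D P'
P → F becomes P → F P'
P → P P becomes P' → P P'
Add P' → ε

Productions for other non-terminals are unchanged:
  F → d
  F → f /
  D → f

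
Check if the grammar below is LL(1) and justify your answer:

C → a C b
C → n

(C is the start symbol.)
A grammar is LL(1) if for each non-terminal N with multiple productions, the predict sets of those productions are pairwise disjoint, where PREDICT(N → α) = (FIRST(α) \ {ε}) ∪ (FOLLOW(N) if α ⇒* ε).

For C:
  PREDICT(C → a C b) = { 'a' }
  PREDICT(C → n) = { 'n' }

All predict sets are disjoint. The grammar IS LL(1).

Answer: Yes, the grammar is LL(1).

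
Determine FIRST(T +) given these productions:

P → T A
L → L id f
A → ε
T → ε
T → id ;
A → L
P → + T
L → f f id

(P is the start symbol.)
FIRST sets of the non-terminals involved (from the grammar, by fixed-point iteration):
  FIRST(T) = { 'id', ε }

To compute FIRST(T +), process the symbols left to right:
Symbol T is a non-terminal. Add FIRST(T) \ {ε} = { 'id' }
T is nullable (ε ∈ FIRST(T)), continue to the next symbol.
Symbol + is a terminal. Add '+' and stop.
FIRST(T +) = { '+', 'id' }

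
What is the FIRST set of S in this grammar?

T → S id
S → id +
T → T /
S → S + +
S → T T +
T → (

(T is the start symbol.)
{ '(', 'id' }

To compute FIRST(S), examine every production with S on the left-hand side, reading each right-hand side left to right until a non-nullable symbol is reached.

FIRST sets of the other non-terminals involved (by the same procedure, iterated to a fixed point):
  FIRST(T) = { '(', 'id' }

From S → id +:
  - id is a terminal: add 'id' and stop
From S → S + +:
  - S is the symbol being defined: contributes nothing new
    S is not nullable, so stop
From S → T T +:
  - T is a non-terminal: add FIRST(T) \ {ε} = { '(', 'id' }
    T is not nullable, so stop

Collecting: FIRST(S) = { '(', 'id' }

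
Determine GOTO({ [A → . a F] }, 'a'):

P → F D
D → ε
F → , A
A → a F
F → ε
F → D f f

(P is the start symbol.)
GOTO(I, 'a') = CLOSURE({ [A → αX.β] : [A → α.Xβ] ∈ I, X = 'a' })

Items with dot before 'a', with the dot advanced:
  [A → . a F] → [A → a . F]
Closure of the advanced items:
  [A → a . F] has the dot before F: add [F → . , A], [F → .], [F → . D f f]
  [F → . D f f] has the dot before D: add [D → .]

GOTO = { [A → a . F], [D → .], [F → . , A], [F → . D f f], [F → .] }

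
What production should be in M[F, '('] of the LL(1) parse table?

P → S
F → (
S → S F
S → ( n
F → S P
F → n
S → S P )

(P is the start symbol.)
To find M[F, '('], we find productions for F where '(' is in the predict set (PREDICT(N → α) = (FIRST(α) \ {ε}) ∪ (FOLLOW(N) if α ⇒* ε)).

Relevant sets:
  FIRST(S) = { '(' }

F → (: PREDICT = { '(' }
  '(' is in predict set, so this production goes in M[F, '(']
F → S P: PREDICT = { '(' }
  '(' is in predict set, so this production goes in M[F, '(']
F → n: PREDICT = { 'n' }

M[F, '('] = F → (, F → S P  (a multiply-defined cell — the grammar is not LL(1))

Answer: F → (, F → S P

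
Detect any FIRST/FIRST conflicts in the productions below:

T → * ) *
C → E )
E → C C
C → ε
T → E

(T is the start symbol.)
No FIRST/FIRST conflicts.

A FIRST/FIRST conflict occurs when two productions N → α and N → β for the same non-terminal have FIRST(α) ∩ FIRST(β) ≠ ∅ (with ε ∈ FIRST of a nullable right-hand side, so two nullable alternatives also conflict).

FIRST sets of the non-terminals at (or reachable through a nullable prefix from) the front of some alternative:
  FIRST(E) = { ')', ε }

Productions for T:
  T → * ) *: FIRST = { '*' }
  T → E: FIRST = { ')', ε }
Productions for C:
  C → E ): FIRST = { ')' }
  C → ε: FIRST = { ε }
E has only one production, so no FIRST/FIRST conflict is possible there.

All alternatives of each non-terminal have pairwise disjoint FIRST sets.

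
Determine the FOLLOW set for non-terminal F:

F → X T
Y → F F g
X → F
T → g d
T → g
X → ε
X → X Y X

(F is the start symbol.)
{ $, 'g' }

To compute FOLLOW(F), find every occurrence of F on a right-hand side N → α F β: add FIRST(β) \ {ε}, and if β is empty or nullable also add FOLLOW(N). Iterate to a fixed point.

F is the start symbol, so $ ∈ FOLLOW(F).
In Y → F F g: F is followed by F g, add FIRST(F g) \ {ε} = { 'g' }
In Y → F F g: F is followed by g, add FIRST(g) \ {ε} = { 'g' }
In X → F: F is at the end, add FOLLOW(X)

The FOLLOW sets referred to above (computed the same way, to a fixed point):
  FOLLOW(X) = { 'g' }

Taking the union: FOLLOW(F) = { $, 'g' }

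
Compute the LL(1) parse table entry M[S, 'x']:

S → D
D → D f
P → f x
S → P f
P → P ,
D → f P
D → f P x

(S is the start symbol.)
Empty (error entry)

To find M[S, 'x'], we find productions for S where 'x' is in the predict set (PREDICT(N → α) = (FIRST(α) \ {ε}) ∪ (FOLLOW(N) if α ⇒* ε)).

Relevant sets:
  FIRST(D) = { 'f' }
  FIRST(P) = { 'f' }

S → D: PREDICT = { 'f' }
S → P f: PREDICT = { 'f' }

M[S, 'x'] is empty (no production applies)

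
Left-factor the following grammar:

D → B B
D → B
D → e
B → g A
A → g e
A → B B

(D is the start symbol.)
Left-factoring transforms A → αβ₁ | αβ₂ into A → αA' and A' → β₁ | β₂
(α is the longest common prefix among the alternatives). Repeat until
no nonterminal has two alternatives with a common prefix.

Round 1: D has alternatives sharing prefix 'B'. Introduce D': D → B D'
  Add: D' → B
  Add: D' → ε

No remaining common prefixes — done.

Resulting grammar:
D → B D'
D' → B
D' → ε
D → e
B → g A
A → g e
A → B B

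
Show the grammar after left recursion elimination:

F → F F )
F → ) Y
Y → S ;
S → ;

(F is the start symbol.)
F → ) Y F'
F' → F ) F'
F' → ε
Y → S ;
S → ;

F is directly left-recursive. The standard transformation for
  A → A α₁ | ... | A α_m | β₁ | ... | β_n
is
  A  → β₁ A' | ... | β_n A'
  A' → α₁ A' | ... | α_m A' | ε

F → ) Y becomes F → ) Y F'
F → F F ) becomes F' → F ) F'
Add F' → ε

Productions for other non-terminals are unchanged:
  Y → S ;
  S → ;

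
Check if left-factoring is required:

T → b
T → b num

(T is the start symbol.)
Left-factoring is needed when two productions for the same non-terminal
share a common prefix on the right-hand side.

Productions for T:
  T → b
  T → b num

Found common prefix 'b' in productions for T

Answer: Yes, T has productions with common prefix 'b'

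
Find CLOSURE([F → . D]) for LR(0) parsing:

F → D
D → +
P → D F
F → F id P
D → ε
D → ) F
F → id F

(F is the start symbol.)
{ [D → . ) F], [D → . +], [D → .], [F → . D] }

Start with: [F → . D]
  [F → . D] has the dot before D: add [D → . +], [D → .], [D → . ) F]
No further items can be added.

CLOSURE = { [D → . ) F], [D → . +], [D → .], [F → . D] }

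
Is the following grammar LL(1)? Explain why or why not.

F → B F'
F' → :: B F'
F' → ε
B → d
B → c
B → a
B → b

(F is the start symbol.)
Relevant sets:
  FOLLOW(F') = { $ }

For F':
  PREDICT(F' → :: B F') = { '::' }
  PREDICT(F' → ε) = { $ }
For B:
  PREDICT(B → d) = { 'd' }
  PREDICT(B → c) = { 'c' }
  PREDICT(B → a) = { 'a' }
  PREDICT(B → b) = { 'b' }
F has a single production, so nothing to check there.

All predict sets are disjoint. The grammar IS LL(1).

Answer: Yes, the grammar is LL(1).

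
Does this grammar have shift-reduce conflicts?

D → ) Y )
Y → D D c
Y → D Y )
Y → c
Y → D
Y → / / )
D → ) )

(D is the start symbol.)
Yes — I3: [D → ) ) .] vs [D → . ) )]; I5: [Y → D .] vs [D → . ) )]; I9: [Y → D .] vs [D → . ) )]

Augment with D' → D and build the canonical LR(0) collection (I0 = CLOSURE({[D' → . D]}), then GOTO on every symbol after a dot until no new states appear). It has 15 states:
  I0: { [D → . ) )], [D → . ) Y )], [D' → . D] }  — shift
  I1: { [D → ) . )], [D → ) . Y )], [D → . ) )], [D → . ) Y )], [Y → . / / )], [Y → . D D c], [Y → . D Y )], [Y → . D], [Y → . c] }  — shift
  I2: { [D' → D .] }  — accept
  I3: { [D → ) ) .], [D → ) . )], [D → ) . Y )], [D → . ) )], [D → . ) Y )], [Y → . / / )], [Y → . D D c], [Y → . D Y )], [Y → . D], [Y → . c] }  — shift, reduce
  I4: { [Y → / . / )] }  — shift
  I5: { [D → . ) )], [D → . ) Y )], [Y → . / / )], [Y → . D D c], [Y → . D Y )], [Y → . D], [Y → . c], [Y → D . D c], [Y → D . Y )], [Y → D .] }  — shift, reduce
  I6: { [D → ) Y . )] }  — shift
  I7: { [Y → c .] }  — reduce
  I8: { [D → ) Y ) .] }  — reduce
  I9: { [D → . ) )], [D → . ) Y )], [Y → . / / )], [Y → . D D c], [Y → . D Y )], [Y → . D], [Y → . c], [Y → D . D c], [Y → D . Y )], [Y → D .], [Y → D D . c] }  — shift, reduce
  I10: { [Y → D Y . )] }  — shift
  I11: { [Y → D Y ) .] }  — reduce
  I12: { [Y → D D c .], [Y → c .] }  — 2 reduces
  I13: { [Y → / / . )] }  — shift
  I14: { [Y → / / ) .] }  — reduce

I3 contains reduce item [D → ) ) .] and shift items [D → . ) )], [D → ) . )], [D → . ) Y )], [Y → . / / )], [Y → . c] — shift-reduce conflict.
I5 contains reduce item [Y → D .] and shift items [D → . ) )], [D → . ) Y )], [Y → . / / )], [Y → . c] — shift-reduce conflict.
I9 contains reduce item [Y → D .] and shift items [D → . ) )], [D → . ) Y )], [Y → . / / )], [Y → D D . c], [Y → . c] — shift-reduce conflict.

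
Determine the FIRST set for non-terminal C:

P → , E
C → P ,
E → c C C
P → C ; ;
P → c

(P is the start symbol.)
{ ',', 'c' }

FIRST sets of the other non-terminals involved (by the same procedure, iterated to a fixed point):
  FIRST(P) = { ',', 'c' }

From C → P ,:
  - P is a non-terminal: add FIRST(P) \ {ε} = { ',', 'c' }
    P is not nullable, so stop

Collecting: FIRST(C) = { ',', 'c' }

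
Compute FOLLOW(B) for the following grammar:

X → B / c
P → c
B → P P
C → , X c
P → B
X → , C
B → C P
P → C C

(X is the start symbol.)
To compute FOLLOW(B), find every occurrence of B on a right-hand side N → α B β: add FIRST(β) \ {ε}, and if β is empty or nullable also add FOLLOW(N). Iterate to a fixed point.

In X → B / c: B is followed by '/' c, add FIRST('/' c) \ {ε} = { '/' }
In P → B: B is at the end, add FOLLOW(P)

The FOLLOW sets referred to above (computed the same way, to a fixed point):
  FOLLOW(P) = { ',', '/', 'c' }

Taking the union: FOLLOW(B) = { ',', '/', 'c' }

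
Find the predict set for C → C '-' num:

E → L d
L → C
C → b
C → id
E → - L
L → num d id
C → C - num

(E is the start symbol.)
{ 'b', 'id' }

PREDICT(C → C '-' num) = (FIRST(RHS) \ {ε}) ∪ (FOLLOW(C) if ε ∈ FIRST(RHS), i.e. RHS ⇒* ε)
FIRST(C) = { 'b', 'id' }
FIRST(C '-' num) = { 'b', 'id' }
ε ∉ FIRST(C '-' num), so FOLLOW(C) is not added.
PREDICT(C → C '-' num) = { 'b', 'id' }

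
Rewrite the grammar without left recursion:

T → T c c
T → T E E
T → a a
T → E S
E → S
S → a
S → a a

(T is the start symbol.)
T → a a T'
T → E S T'
T' → c c T'
T' → E E T'
T' → ε
E → S
S → a
S → a a

T is directly left-recursive. The standard transformation for
  A → A α₁ | ... | A α_m | β₁ | ... | β_n
is
  A  → β₁ A' | ... | β_n A'
  A' → α₁ A' | ... | α_m A' | ε

T → a a becomes T → a a T'
T → E S becomes T → E S T'
T → T c c becomes T' → c c T'
T → T E E becomes T' → E E T'
Add T' → ε

Productions for other non-terminals are unchanged:
  E → S
  S → a
  S → a a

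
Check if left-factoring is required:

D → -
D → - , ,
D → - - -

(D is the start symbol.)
Yes, D has productions with common prefix '-'

Left-factoring is needed when two productions for the same non-terminal
share a common prefix on the right-hand side.

Productions for D:
  D → -
  D → - , ,
  D → - - -

Found common prefix '-' in productions for D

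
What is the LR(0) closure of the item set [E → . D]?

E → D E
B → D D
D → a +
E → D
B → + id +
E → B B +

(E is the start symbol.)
{ [D → . a +], [E → . D] }

To compute CLOSURE, for each item [A → α.Bβ] where B is a non-terminal, add [B → .γ] for all productions B → γ; repeat for the newly added items until nothing changes.

Start with: [E → . D]
  [E → . D] has the dot before D: add [D → . a +]
No further items can be added.

CLOSURE = { [D → . a +], [E → . D] }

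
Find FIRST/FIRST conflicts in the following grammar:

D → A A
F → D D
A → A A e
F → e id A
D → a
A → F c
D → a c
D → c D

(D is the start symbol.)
Yes. D → A A / D → a on { 'a' }; D → A A / D → a c on { 'a' }; D → A A / D → c D on { 'c' }; D → a / D → a c on { 'a' }; F → D D / F → e id A on { 'e' }; A → A A e / A → F c on { 'a', 'c', 'e' }

FIRST sets of the non-terminals at (or reachable through a nullable prefix from) the front of some alternative:
  FIRST(A) = { 'a', 'c', 'e' }
  FIRST(D) = { 'a', 'c', 'e' }
  FIRST(F) = { 'a', 'c', 'e' }

Productions for D:
  D → A A: FIRST = { 'a', 'c', 'e' }
  D → a: FIRST = { 'a' }
  D → a c: FIRST = { 'a' }
  D → c D: FIRST = { 'c' }
Productions for F:
  F → D D: FIRST = { 'a', 'c', 'e' }
  F → e id A: FIRST = { 'e' }
Productions for A:
  A → A A e: FIRST = { 'a', 'c', 'e' }
  A → F c: FIRST = { 'a', 'c', 'e' }

Conflict for D: D → A A and D → a
  Overlap: { 'a' }
Conflict for D: D → A A and D → a c
  Overlap: { 'a' }
Conflict for D: D → A A and D → c D
  Overlap: { 'c' }
Conflict for D: D → a and D → a c
  Overlap: { 'a' }
Conflict for F: F → D D and F → e id A
  Overlap: { 'e' }
Conflict for A: A → A A e and A → F c
  Overlap: { 'a', 'c', 'e' }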